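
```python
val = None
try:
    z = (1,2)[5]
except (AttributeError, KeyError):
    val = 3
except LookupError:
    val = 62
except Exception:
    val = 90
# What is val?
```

Step-by-step execution trace:
1. `z = (1,2)[5]` raises IndexError.
2. `except (AttributeError, KeyError)` does not match IndexError; skipped.
3. `except LookupError` matches (IndexError is a subclass of LookupError) → val = 62.
4. `except Exception` is not reached.
Result: 62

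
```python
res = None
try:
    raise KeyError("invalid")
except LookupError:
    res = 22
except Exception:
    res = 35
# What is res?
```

Step-by-step execution trace:
1. `raise KeyError(...)` raises KeyError.
2. `except LookupError` matches (KeyError is a subclass of LookupError) → res = 22.
3. `except Exception` is not reached.
Result: 22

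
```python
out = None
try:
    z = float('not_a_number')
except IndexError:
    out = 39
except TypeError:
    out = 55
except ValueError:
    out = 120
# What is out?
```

Step-by-step execution trace:
1. `z = float('not_a_number')` raises ValueError.
2. `except IndexError` does not match ValueError; skipped.
3. `except TypeError` does not match ValueError; skipped.
4. `except ValueError` matches → out = 120.
Result: 120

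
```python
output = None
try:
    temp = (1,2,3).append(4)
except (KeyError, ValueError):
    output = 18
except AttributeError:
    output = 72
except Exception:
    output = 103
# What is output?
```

Step-by-step execution trace:
1. `temp = (1,2,3).append(4)` raises AttributeError.
2. `except (KeyError, ValueError)` does not match AttributeError; skipped.
3. `except AttributeError` matches (exact type match) → output = 72.
4. `except Exception` is not reached.
Result: 72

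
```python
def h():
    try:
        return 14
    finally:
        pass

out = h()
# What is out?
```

Step-by-step execution trace:
1. `h()` enters try: `return 14` sets pending return value 14.
2. Before returning, `finally: pass` runs (no effect).
3. h() returns 14 → out = 14.
Result: 14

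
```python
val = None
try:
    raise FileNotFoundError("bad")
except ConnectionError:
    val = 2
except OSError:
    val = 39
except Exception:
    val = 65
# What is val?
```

Step-by-step execution trace:
1. `raise FileNotFoundError(...)` raises FileNotFoundError.
2. `except ConnectionError` does not match (FileNotFoundError is not a subclass of ConnectionError); skipped.
3. `except OSError` matches (FileNotFoundError is a subclass of OSError) → val = 39.
4. `except Exception` is not reached.
Result: 39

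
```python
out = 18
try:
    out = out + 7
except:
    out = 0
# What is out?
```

Step-by-step execution trace:
1. out starts at 18.
2. try: `out = out + 7` → out = 25. No exception raised.
3. `except` is skipped.
Result: 25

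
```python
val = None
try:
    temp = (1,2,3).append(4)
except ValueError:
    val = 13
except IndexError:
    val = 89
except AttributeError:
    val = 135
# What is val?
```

Step-by-step execution trace:
1. `temp = (1,2,3).append(4)` raises AttributeError.
2. `except ValueError` does not match AttributeError; skipped.
3. `except IndexError` does not match AttributeError; skipped.
4. `except AttributeError` matches → val = 135.
Result: 135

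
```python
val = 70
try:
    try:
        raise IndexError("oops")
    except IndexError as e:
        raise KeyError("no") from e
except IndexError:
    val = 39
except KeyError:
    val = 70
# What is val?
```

Step-by-step execution trace:
1. Inner try raises IndexError; inner `except IndexError as e` catches it.
2. `raise KeyError(...) from e` raises KeyError (IndexError is attached as __cause__, but only KeyError is active).
3. Outer `except IndexError` does not match KeyError; skipped.
4. Outer `except KeyError` matches → val = 70.
Result: 70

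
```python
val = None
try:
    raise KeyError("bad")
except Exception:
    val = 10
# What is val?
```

Step-by-step execution trace:
1. `raise KeyError(...)` raises KeyError.
2. `except Exception` matches (KeyError is a subclass of Exception) → val = 10.
Result: 10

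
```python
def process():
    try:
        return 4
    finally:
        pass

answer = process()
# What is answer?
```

Step-by-step execution trace:
1. `process()` enters try: `return 4` sets pending return value 4.
2. Before returning, `finally: pass` runs (no effect).
3. process() returns 4 → answer = 4.
Result: 4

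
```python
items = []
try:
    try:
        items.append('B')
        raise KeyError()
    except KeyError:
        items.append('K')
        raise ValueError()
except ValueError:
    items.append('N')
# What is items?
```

Step-by-step execution trace:
1. Inner try: `items.append('B')` → items = ['B'].
2. `raise KeyError()` raises KeyError.
3. Inner `except KeyError` matches → `items.append('K')` → items = ['B', 'K'].
4. `raise ValueError()` raises ValueError; propagates to outer try.
5. Outer `except ValueError` matches → `items.append('N')` → items = ['B', 'K', 'N'].
Result: ['B', 'K', 'N']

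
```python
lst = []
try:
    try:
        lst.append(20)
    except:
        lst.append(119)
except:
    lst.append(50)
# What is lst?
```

Step-by-step execution trace:
1. Inner try: `lst.append(20)` → lst = [20]. No exception raised.
2. Inner `except` is skipped.
3. Inner try completes normally; outer `except` is skipped.
Result: [20]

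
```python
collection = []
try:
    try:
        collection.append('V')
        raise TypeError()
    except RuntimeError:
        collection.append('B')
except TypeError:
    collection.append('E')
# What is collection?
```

Step-by-step execution trace:
1. Inner try: `collection.append('V')` → collection = ['V'].
2. `raise TypeError()` raises TypeError.
3. Inner `except RuntimeError` does not match TypeError; exception propagates to outer try.
4. Outer `except TypeError` matches → `collection.append('E')` → collection = ['V', 'E'].
Result: ['V', 'E']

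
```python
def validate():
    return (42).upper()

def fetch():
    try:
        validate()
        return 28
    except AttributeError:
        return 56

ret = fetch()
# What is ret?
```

Step-by-step execution trace:
1. `fetch()` calls `validate()`.
2. `validate()` evaluates `(42).upper()`, which raises AttributeError; it propagates to the caller.
3. `return 28` is not reached.
4. `except AttributeError` in fetch matches → returns 56.
5. ret = 56.
Result: 56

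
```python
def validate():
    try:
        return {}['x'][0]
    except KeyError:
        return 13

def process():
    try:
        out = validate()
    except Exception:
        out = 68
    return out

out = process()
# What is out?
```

Step-by-step execution trace:
1. `process()` calls `validate()`.
2. In validate: `{}['x'][0]` raises KeyError; `except KeyError` catches it → returns 13.
3. In process: `out = validate()` → out = 13. No exception reaches process.
4. `except Exception` is skipped; process returns 13.
5. out = 13.
Result: 13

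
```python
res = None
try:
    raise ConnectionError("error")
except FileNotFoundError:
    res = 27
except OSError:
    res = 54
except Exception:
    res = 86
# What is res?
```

Step-by-step execution trace:
1. `raise ConnectionError(...)` raises ConnectionError.
2. `except FileNotFoundError` does not match (ConnectionError is not a subclass of FileNotFoundError); skipped.
3. `except OSError` matches (ConnectionError is a subclass of OSError) → res = 54.
4. `except Exception` is not reached.
Result: 54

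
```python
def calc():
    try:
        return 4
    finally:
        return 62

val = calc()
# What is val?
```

Step-by-step execution trace:
1. `calc()` enters try: `return 4` sets pending return value 4.
2. Before returning, `finally: return 62` runs and overrides the pending return.
3. calc() returns 62 → val = 62.
Result: 62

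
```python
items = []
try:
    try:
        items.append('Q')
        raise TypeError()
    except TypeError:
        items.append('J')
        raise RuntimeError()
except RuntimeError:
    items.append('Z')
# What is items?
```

Step-by-step execution trace:
1. Inner try: `items.append('Q')` → items = ['Q'].
2. `raise TypeError()` raises TypeError.
3. Inner `except TypeError` matches → `items.append('J')` → items = ['Q', 'J'].
4. `raise RuntimeError()` raises RuntimeError; propagates to outer try.
5. Outer `except RuntimeError` matches → `items.append('Z')` → items = ['Q', 'J', 'Z'].
Result: ['Q', 'J', 'Z']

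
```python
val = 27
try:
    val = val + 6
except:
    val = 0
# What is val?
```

Step-by-step execution trace:
1. val starts at 27.
2. try: `val = val + 6` → val = 33. No exception raised.
3. `except` is skipped.
Result: 33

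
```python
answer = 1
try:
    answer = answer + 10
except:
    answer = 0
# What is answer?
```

Step-by-step execution trace:
1. answer starts at 1.
2. try: `answer = answer + 10` → answer = 11. No exception raised.
3. `except` is skipped.
Result: 11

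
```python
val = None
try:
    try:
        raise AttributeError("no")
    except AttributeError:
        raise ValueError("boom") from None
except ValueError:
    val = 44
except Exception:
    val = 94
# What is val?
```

Step-by-step execution trace:
1. Inner try raises AttributeError; inner `except AttributeError` catches it.
2. `raise ValueError(...) from None` raises ValueError (from None suppresses __context__, but the active exception is still ValueError).
3. Outer `except ValueError` matches → val = 44.
4. `except Exception` is not reached.
Result: 44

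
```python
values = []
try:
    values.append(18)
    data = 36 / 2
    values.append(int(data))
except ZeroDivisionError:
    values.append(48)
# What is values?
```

Step-by-step execution trace:
1. try: `values.append(18)` → values = [18].
2. `data = 36 / 2` → data = 18.0. No exception raised.
3. `values.append(int(data))` → values = [18, 18].
4. `except ZeroDivisionError` is skipped (no exception was raised).
Result: [18, 18]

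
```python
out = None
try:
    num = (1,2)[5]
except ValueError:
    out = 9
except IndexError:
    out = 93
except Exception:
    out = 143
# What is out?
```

Step-by-step execution trace:
1. `num = (1,2)[5]` raises IndexError.
2. `except ValueError` does not match IndexError; skipped.
3. `except IndexError` matches → out = 93.
4. Remaining except clauses are skipped.
Result: 93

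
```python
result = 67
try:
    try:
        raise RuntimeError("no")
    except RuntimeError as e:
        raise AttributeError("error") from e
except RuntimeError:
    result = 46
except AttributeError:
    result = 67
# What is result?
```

Step-by-step execution trace:
1. Inner try raises RuntimeError; inner `except RuntimeError as e` catches it.
2. `raise AttributeError(...) from e` raises AttributeError (RuntimeError is attached as __cause__, but only AttributeError is active).
3. Outer `except RuntimeError` does not match AttributeError; skipped.
4. Outer `except AttributeError` matches → result = 67.
Result: 67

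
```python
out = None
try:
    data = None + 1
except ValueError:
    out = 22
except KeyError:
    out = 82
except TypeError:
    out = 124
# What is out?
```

Step-by-step execution trace:
1. `data = None + 1` raises TypeError.
2. `except ValueError` does not match TypeError; skipped.
3. `except KeyError` does not match TypeError; skipped.
4. `except TypeError` matches → out = 124.
Result: 124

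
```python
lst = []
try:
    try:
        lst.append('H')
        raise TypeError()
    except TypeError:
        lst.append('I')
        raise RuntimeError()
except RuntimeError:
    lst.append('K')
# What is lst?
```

Step-by-step execution trace:
1. Inner try: `lst.append('H')` → lst = ['H'].
2. `raise TypeError()` raises TypeError.
3. Inner `except TypeError` matches → `lst.append('I')` → lst = ['H', 'I'].
4. `raise RuntimeError()` raises RuntimeError; propagates to outer try.
5. Outer `except RuntimeError` matches → `lst.append('K')` → lst = ['H', 'I', 'K'].
Result: ['H', 'I', 'K']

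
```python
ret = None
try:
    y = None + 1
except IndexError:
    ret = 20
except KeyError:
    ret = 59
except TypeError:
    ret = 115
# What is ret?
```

Step-by-step execution trace:
1. `y = None + 1` raises TypeError.
2. `except IndexError` does not match TypeError; skipped.
3. `except KeyError` does not match TypeError; skipped.
4. `except TypeError` matches → ret = 115.
Result: 115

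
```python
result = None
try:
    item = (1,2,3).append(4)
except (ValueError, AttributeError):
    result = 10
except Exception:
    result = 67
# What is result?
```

Step-by-step execution trace:
1. `item = (1,2,3).append(4)` raises AttributeError.
2. `except (ValueError, AttributeError)` matches (AttributeError is in the tuple) → result = 10.
3. `except Exception` is not reached.
Result: 10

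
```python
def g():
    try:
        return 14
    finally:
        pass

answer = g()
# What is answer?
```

Step-by-step execution trace:
1. `g()` enters try: `return 14` sets pending return value 14.
2. Before returning, `finally: pass` runs (no effect).
3. g() returns 14 → answer = 14.
Result: 14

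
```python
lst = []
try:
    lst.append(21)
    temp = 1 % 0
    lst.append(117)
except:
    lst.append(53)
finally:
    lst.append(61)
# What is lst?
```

Step-by-step execution trace:
1. try: `lst.append(21)` → lst = [21].
2. `temp = 1 % 0` raises ZeroDivisionError; `lst.append(117)` is not reached.
3. bare `except` matches → `lst.append(53)` → lst = [21, 53].
4. finally always runs: `lst.append(61)` → lst = [21, 53, 61].
Result: [21, 53, 61]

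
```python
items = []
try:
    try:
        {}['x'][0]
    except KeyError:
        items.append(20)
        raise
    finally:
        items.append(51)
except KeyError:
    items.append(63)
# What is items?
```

Step-by-step execution trace:
1. Inner try: `{}['x'][0]` raises KeyError.
2. Inner `except KeyError` matches → `items.append(20)` → items = [20].
3. bare `raise` re-raises KeyError.
4. Inner `finally` runs during unwinding: `items.append(51)` → items = [20, 51].
5. Outer `except KeyError` matches → `items.append(63)` → items = [20, 51, 63].
Result: [20, 51, 63]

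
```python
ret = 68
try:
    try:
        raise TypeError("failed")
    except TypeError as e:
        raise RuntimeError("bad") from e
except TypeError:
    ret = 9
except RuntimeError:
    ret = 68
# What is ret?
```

Step-by-step execution trace:
1. Inner try raises TypeError; inner `except TypeError as e` catches it.
2. `raise RuntimeError(...) from e` raises RuntimeError (TypeError is attached as __cause__, but only RuntimeError is active).
3. Outer `except TypeError` does not match RuntimeError; skipped.
4. Outer `except RuntimeError` matches → ret = 68.
Result: 68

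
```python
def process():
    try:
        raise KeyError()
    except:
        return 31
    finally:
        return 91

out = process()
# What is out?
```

Step-by-step execution trace:
1. `process()` enters try: `raise KeyError()` raises KeyError.
2. bare `except` matches → `return 31` sets pending return value 31.
3. Before returning, `finally: return 91` runs and overrides the pending return.
4. process() returns 91 → out = 91.
Result: 91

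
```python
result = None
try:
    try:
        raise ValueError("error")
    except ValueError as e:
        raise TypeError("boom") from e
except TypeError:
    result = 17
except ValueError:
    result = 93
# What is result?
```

Step-by-step execution trace:
1. Inner try raises ValueError; inner `except ValueError as e` catches it.
2. `raise TypeError(...) from e` raises TypeError (ValueError is attached as __cause__, but only TypeError is active).
3. Outer `except TypeError` matches → result = 17.
4. `except ValueError` is not reached.
Result: 17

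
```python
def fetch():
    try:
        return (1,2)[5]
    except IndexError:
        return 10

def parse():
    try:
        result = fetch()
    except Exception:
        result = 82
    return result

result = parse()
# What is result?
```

Step-by-step execution trace:
1. `parse()` calls `fetch()`.
2. In fetch: `(1,2)[5]` raises IndexError; `except IndexError` catches it → returns 10.
3. In parse: `result = fetch()` → result = 10. No exception reaches parse.
4. `except Exception` is skipped; parse returns 10.
5. result = 10.
Result: 10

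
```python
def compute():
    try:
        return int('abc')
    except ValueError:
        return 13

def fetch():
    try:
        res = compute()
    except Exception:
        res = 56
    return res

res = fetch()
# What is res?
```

Step-by-step execution trace:
1. `fetch()` calls `compute()`.
2. In compute: `int('abc')` raises ValueError; `except ValueError` catches it → returns 13.
3. In fetch: `res = compute()` → res = 13. No exception reaches fetch.
4. `except Exception` is skipped; fetch returns 13.
5. res = 13.
Result: 13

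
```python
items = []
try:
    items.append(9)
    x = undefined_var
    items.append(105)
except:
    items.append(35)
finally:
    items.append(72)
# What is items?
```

Step-by-step execution trace:
1. try: `items.append(9)` → items = [9].
2. `x = undefined_var` raises NameError; `items.append(105)` is not reached.
3. bare `except` matches → `items.append(35)` → items = [9, 35].
4. finally always runs: `items.append(72)` → items = [9, 35, 72].
Result: [9, 35, 72]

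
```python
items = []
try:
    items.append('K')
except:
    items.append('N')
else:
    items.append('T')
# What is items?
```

Step-by-step execution trace:
1. try: `items.append('K')` → items = ['K']. No exception raised.
2. `except` is skipped.
3. `else` runs (try completed without exception): `items.append('T')` → items = ['K', 'T'].
Result: ['K', 'T']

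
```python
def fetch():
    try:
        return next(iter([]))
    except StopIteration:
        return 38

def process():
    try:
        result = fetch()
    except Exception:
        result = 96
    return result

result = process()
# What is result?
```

Step-by-step execution trace:
1. `process()` calls `fetch()`.
2. In fetch: `next(iter([]))` raises StopIteration; `except StopIteration` catches it → returns 38.
3. In process: `result = fetch()` → result = 38. No exception reaches process.
4. `except Exception` is skipped; process returns 38.
5. result = 38.
Result: 38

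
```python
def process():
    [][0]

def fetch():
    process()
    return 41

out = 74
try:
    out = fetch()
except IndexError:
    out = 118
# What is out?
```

Step-by-step execution trace:
1. out starts at 74.
2. try: `fetch()` calls `process()`.
3. `process()` evaluates `[][0]`, which raises IndexError; it propagates through fetch (uncaught).
4. `return 41` in fetch is not reached; the assignment to out does not complete.
5. `except IndexError` matches → out = 118.
Result: 118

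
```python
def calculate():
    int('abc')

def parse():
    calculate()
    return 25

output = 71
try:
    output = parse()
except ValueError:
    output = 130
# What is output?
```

Step-by-step execution trace:
1. output starts at 71.
2. try: `parse()` calls `calculate()`.
3. `calculate()` evaluates `int('abc')`, which raises ValueError; it propagates through parse (uncaught).
4. `return 25` in parse is not reached; the assignment to output does not complete.
5. `except ValueError` matches → output = 130.
Result: 130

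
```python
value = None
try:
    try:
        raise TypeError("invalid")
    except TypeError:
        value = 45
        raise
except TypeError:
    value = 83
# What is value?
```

Step-by-step execution trace:
1. Inner try: `raise TypeError("invalid")` raises TypeError.
2. Inner `except TypeError` matches → value = 45.
3. bare `raise` re-raises the same TypeError.
4. Outer `except TypeError` matches → value = 83.
Result: 83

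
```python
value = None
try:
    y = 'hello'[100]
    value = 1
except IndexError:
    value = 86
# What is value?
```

Step-by-step execution trace:
1. `y = 'hello'[100]` raises IndexError.
2. `value = 1` is not reached.
3. `except IndexError` matches → value = 86.
Result: 86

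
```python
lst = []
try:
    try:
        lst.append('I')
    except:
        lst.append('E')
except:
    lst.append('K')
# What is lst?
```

Step-by-step execution trace:
1. Inner try: `lst.append('I')` → lst = ['I']. No exception raised.
2. Inner `except` is skipped.
3. Inner try completes normally; outer `except` is skipped.
Result: ['I']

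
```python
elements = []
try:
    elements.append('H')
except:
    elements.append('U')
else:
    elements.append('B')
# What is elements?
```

Step-by-step execution trace:
1. try: `elements.append('H')` → elements = ['H']. No exception raised.
2. `except` is skipped.
3. `else` runs (try completed without exception): `elements.append('B')` → elements = ['H', 'B'].
Result: ['H', 'B']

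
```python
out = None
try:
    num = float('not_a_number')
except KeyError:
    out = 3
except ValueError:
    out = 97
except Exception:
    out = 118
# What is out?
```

Step-by-step execution trace:
1. `num = float('not_a_number')` raises ValueError.
2. `except KeyError` does not match ValueError; skipped.
3. `except ValueError` matches → out = 97.
4. Remaining except clauses are skipped.
Result: 97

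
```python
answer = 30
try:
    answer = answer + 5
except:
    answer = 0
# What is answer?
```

Step-by-step execution trace:
1. answer starts at 30.
2. try: `answer = answer + 5` → answer = 35. No exception raised.
3. `except` is skipped.
Result: 35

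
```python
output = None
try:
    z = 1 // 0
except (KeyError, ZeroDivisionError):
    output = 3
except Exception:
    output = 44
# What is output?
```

Step-by-step execution trace:
1. `z = 1 // 0` raises ZeroDivisionError.
2. `except (KeyError, ZeroDivisionError)` matches (ZeroDivisionError is in the tuple) → output = 3.
3. `except Exception` is not reached.
Result: 3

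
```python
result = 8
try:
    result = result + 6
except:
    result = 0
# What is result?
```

Step-by-step execution trace:
1. result starts at 8.
2. try: `result = result + 6` → result = 14. No exception raised.
3. `except` is skipped.
Result: 14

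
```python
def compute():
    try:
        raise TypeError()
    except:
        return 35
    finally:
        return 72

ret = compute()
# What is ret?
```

Step-by-step execution trace:
1. `compute()` enters try: `raise TypeError()` raises TypeError.
2. bare `except` matches → `return 35` sets pending return value 35.
3. Before returning, `finally: return 72` runs and overrides the pending return.
4. compute() returns 72 → ret = 72.
Result: 72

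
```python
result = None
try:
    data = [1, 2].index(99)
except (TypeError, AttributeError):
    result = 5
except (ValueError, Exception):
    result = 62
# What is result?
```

Step-by-step execution trace:
1. `data = [1, 2].index(99)` raises ValueError.
2. `except (TypeError, AttributeError)` does not match ValueError; skipped.
3. `except (ValueError, Exception)` matches (ValueError is in the tuple) → result = 62.
Result: 62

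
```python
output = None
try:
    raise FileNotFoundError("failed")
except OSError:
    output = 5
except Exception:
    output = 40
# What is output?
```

Step-by-step execution trace:
1. `raise FileNotFoundError(...)` raises FileNotFoundError.
2. `except OSError` matches (FileNotFoundError is a subclass of OSError) → output = 5.
3. `except Exception` is not reached.
Result: 5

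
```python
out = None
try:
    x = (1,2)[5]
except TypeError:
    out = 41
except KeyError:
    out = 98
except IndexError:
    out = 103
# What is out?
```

Step-by-step execution trace:
1. `x = (1,2)[5]` raises IndexError.
2. `except TypeError` does not match IndexError; skipped.
3. `except KeyError` does not match IndexError; skipped.
4. `except IndexError` matches → out = 103.
Result: 103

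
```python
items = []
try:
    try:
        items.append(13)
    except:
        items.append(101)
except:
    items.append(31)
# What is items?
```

Step-by-step execution trace:
1. Inner try: `items.append(13)` → items = [13]. No exception raised.
2. Inner `except` is skipped.
3. Inner try completes normally; outer `except` is skipped.
Result: [13]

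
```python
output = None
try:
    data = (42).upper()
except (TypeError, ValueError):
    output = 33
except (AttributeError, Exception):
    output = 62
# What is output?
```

Step-by-step execution trace:
1. `data = (42).upper()` raises AttributeError.
2. `except (TypeError, ValueError)` does not match AttributeError; skipped.
3. `except (AttributeError, Exception)` matches (AttributeError is in the tuple) → output = 62.
Result: 62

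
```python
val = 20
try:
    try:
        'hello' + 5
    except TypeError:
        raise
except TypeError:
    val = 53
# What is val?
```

Step-by-step execution trace:
1. Inner try: `'hello' + 5` raises TypeError.
2. Inner `except TypeError` matches; bare `raise` re-raises the same TypeError.
3. Outer `except TypeError` matches → val = 53.
Result: 53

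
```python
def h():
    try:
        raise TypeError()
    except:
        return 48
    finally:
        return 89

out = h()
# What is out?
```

Step-by-step execution trace:
1. `h()` enters try: `raise TypeError()` raises TypeError.
2. bare `except` matches → `return 48` sets pending return value 48.
3. Before returning, `finally: return 89` runs and overrides the pending return.
4. h() returns 89 → out = 89.
Result: 89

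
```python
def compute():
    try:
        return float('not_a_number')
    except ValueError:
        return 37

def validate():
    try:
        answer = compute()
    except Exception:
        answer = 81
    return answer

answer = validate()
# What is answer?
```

Step-by-step execution trace:
1. `validate()` calls `compute()`.
2. In compute: `float('not_a_number')` raises ValueError; `except ValueError` catches it → returns 37.
3. In validate: `answer = compute()` → answer = 37. No exception reaches validate.
4. `except Exception` is skipped; validate returns 37.
5. answer = 37.
Result: 37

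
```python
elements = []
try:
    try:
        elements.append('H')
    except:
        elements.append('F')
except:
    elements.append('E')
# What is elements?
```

Step-by-step execution trace:
1. Inner try: `elements.append('H')` → elements = ['H']. No exception raised.
2. Inner `except` is skipped.
3. Inner try completes normally; outer `except` is skipped.
Result: ['H']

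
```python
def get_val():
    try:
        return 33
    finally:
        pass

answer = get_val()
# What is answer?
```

Step-by-step execution trace:
1. `get_val()` enters try: `return 33` sets pending return value 33.
2. Before returning, `finally: pass` runs (no effect).
3. get_val() returns 33 → answer = 33.
Result: 33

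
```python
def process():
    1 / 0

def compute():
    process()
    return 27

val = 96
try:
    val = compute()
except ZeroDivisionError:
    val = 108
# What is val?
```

Step-by-step execution trace:
1. val starts at 96.
2. try: `compute()` calls `process()`.
3. `process()` evaluates `1 / 0`, which raises ZeroDivisionError; it propagates through compute (uncaught).
4. `return 27` in compute is not reached; the assignment to val does not complete.
5. `except ZeroDivisionError` matches → val = 108.
Result: 108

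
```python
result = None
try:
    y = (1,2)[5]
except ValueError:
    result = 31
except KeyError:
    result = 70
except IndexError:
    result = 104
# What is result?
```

Step-by-step execution trace:
1. `y = (1,2)[5]` raises IndexError.
2. `except ValueError` does not match IndexError; skipped.
3. `except KeyError` does not match IndexError; skipped.
4. `except IndexError` matches → result = 104.
Result: 104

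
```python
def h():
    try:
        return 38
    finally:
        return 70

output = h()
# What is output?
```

Step-by-step execution trace:
1. `h()` enters try: `return 38` sets pending return value 38.
2. Before returning, `finally: return 70` runs and overrides the pending return.
3. h() returns 70 → output = 70.
Result: 70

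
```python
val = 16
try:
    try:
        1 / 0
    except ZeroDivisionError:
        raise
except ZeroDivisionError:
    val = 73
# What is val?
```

Step-by-step execution trace:
1. Inner try: `1 / 0` raises ZeroDivisionError.
2. Inner `except ZeroDivisionError` matches; bare `raise` re-raises the same ZeroDivisionError.
3. Outer `except ZeroDivisionError` matches → val = 73.
Result: 73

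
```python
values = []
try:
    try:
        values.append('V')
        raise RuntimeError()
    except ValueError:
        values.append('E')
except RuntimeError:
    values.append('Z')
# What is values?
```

Step-by-step execution trace:
1. Inner try: `values.append('V')` → values = ['V'].
2. `raise RuntimeError()` raises RuntimeError.
3. Inner `except ValueError` does not match RuntimeError; exception propagates to outer try.
4. Outer `except RuntimeError` matches → `values.append('Z')` → values = ['V', 'Z'].
Result: ['V', 'Z']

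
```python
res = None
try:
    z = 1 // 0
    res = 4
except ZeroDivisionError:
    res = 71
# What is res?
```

Step-by-step execution trace:
1. `z = 1 // 0` raises ZeroDivisionError.
2. `res = 4` is not reached.
3. `except ZeroDivisionError` matches → res = 71.
Result: 71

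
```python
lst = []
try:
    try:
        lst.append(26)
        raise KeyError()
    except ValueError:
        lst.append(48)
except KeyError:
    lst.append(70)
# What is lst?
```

Step-by-step execution trace:
1. Inner try: `lst.append(26)` → lst = [26].
2. `raise KeyError()` raises KeyError.
3. Inner `except ValueError` does not match KeyError; exception propagates to outer try.
4. Outer `except KeyError` matches → `lst.append(70)` → lst = [26, 70].
Result: [26, 70]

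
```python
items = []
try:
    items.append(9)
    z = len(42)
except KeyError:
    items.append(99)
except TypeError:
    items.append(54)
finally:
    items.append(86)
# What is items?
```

Step-by-step execution trace:
1. try: `items.append(9)` → items = [9].
2. `z = len(42)` raises TypeError.
3. `except KeyError` does not match TypeError; skipped.
4. `except TypeError` matches → `items.append(54)` → items = [9, 54].
5. finally always runs: `items.append(86)` → items = [9, 54, 86].
Result: [9, 54, 86]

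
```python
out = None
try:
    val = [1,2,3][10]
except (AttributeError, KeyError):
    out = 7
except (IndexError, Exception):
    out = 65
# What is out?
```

Step-by-step execution trace:
1. `val = [1,2,3][10]` raises IndexError.
2. `except (AttributeError, KeyError)` does not match IndexError; skipped.
3. `except (IndexError, Exception)` matches (IndexError is in the tuple) → out = 65.
Result: 65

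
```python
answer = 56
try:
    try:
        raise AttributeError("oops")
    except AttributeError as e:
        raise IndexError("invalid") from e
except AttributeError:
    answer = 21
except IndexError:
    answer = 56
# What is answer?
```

Step-by-step execution trace:
1. Inner try raises AttributeError; inner `except AttributeError as e` catches it.
2. `raise IndexError(...) from e` raises IndexError (AttributeError is attached as __cause__, but only IndexError is active).
3. Outer `except AttributeError` does not match IndexError; skipped.
4. Outer `except IndexError` matches → answer = 56.
Result: 56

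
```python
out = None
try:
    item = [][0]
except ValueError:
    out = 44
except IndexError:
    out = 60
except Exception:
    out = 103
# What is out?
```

Step-by-step execution trace:
1. `item = [][0]` raises IndexError.
2. `except ValueError` does not match IndexError; skipped.
3. `except IndexError` matches → out = 60.
4. Remaining except clauses are skipped.
Result: 60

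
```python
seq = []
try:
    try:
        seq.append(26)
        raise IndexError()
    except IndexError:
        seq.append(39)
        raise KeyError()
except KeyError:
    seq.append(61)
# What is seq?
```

Step-by-step execution trace:
1. Inner try: `seq.append(26)` → seq = [26].
2. `raise IndexError()` raises IndexError.
3. Inner `except IndexError` matches → `seq.append(39)` → seq = [26, 39].
4. `raise KeyError()` raises KeyError; propagates to outer try.
5. Outer `except KeyError` matches → `seq.append(61)` → seq = [26, 39, 61].
Result: [26, 39, 61]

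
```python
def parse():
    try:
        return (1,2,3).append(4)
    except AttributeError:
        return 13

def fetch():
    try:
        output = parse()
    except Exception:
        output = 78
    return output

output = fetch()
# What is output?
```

Step-by-step execution trace:
1. `fetch()` calls `parse()`.
2. In parse: `(1,2,3).append(4)` raises AttributeError; `except AttributeError` catches it → returns 13.
3. In fetch: `output = parse()` → output = 13. No exception reaches fetch.
4. `except Exception` is skipped; fetch returns 13.
5. output = 13.
Result: 13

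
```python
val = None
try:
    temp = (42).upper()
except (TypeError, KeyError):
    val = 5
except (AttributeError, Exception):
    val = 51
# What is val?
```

Step-by-step execution trace:
1. `temp = (42).upper()` raises AttributeError.
2. `except (TypeError, KeyError)` does not match AttributeError; skipped.
3. `except (AttributeError, Exception)` matches (AttributeError is in the tuple) → val = 51.
Result: 51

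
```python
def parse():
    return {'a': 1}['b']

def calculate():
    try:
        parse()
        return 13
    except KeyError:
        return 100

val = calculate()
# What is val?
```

Step-by-step execution trace:
1. `calculate()` calls `parse()`.
2. `parse()` evaluates `{'a': 1}['b']`, which raises KeyError; it propagates to the caller.
3. `return 13` is not reached.
4. `except KeyError` in calculate matches → returns 100.
5. val = 100.
Result: 100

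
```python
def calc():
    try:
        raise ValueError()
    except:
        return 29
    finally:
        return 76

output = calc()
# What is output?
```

Step-by-step execution trace:
1. `calc()` enters try: `raise ValueError()` raises ValueError.
2. bare `except` matches → `return 29` sets pending return value 29.
3. Before returning, `finally: return 76` runs and overrides the pending return.
4. calc() returns 76 → output = 76.
Result: 76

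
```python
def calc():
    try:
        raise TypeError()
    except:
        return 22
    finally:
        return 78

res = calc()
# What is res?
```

Step-by-step execution trace:
1. `calc()` enters try: `raise TypeError()` raises TypeError.
2. bare `except` matches → `return 22` sets pending return value 22.
3. Before returning, `finally: return 78` runs and overrides the pending return.
4. calc() returns 78 → res = 78.
Result: 78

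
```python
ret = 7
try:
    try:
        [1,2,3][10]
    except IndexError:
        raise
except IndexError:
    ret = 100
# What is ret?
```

Step-by-step execution trace:
1. Inner try: `[1,2,3][10]` raises IndexError.
2. Inner `except IndexError` matches; bare `raise` re-raises the same IndexError.
3. Outer `except IndexError` matches → ret = 100.
Result: 100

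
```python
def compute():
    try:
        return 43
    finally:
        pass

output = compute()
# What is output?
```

Step-by-step execution trace:
1. `compute()` enters try: `return 43` sets pending return value 43.
2. Before returning, `finally: pass` runs (no effect).
3. compute() returns 43 → output = 43.
Result: 43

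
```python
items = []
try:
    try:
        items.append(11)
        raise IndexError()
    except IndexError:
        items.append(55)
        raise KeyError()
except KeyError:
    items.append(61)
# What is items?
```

Step-by-step execution trace:
1. Inner try: `items.append(11)` → items = [11].
2. `raise IndexError()` raises IndexError.
3. Inner `except IndexError` matches → `items.append(55)` → items = [11, 55].
4. `raise KeyError()` raises KeyError; propagates to outer try.
5. Outer `except KeyError` matches → `items.append(61)` → items = [11, 55, 61].
Result: [11, 55, 61]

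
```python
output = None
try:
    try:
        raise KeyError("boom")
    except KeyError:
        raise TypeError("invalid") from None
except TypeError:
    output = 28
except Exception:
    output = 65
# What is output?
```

Step-by-step execution trace:
1. Inner try raises KeyError; inner `except KeyError` catches it.
2. `raise TypeError(...) from None` raises TypeError (from None suppresses __context__, but the active exception is still TypeError).
3. Outer `except TypeError` matches → output = 28.
4. `except Exception` is not reached.
Result: 28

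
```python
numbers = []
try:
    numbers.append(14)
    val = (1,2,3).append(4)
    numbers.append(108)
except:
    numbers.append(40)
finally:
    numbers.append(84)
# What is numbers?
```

Step-by-step execution trace:
1. try: `numbers.append(14)` → numbers = [14].
2. `val = (1,2,3).append(4)` raises AttributeError; `numbers.append(108)` is not reached.
3. bare `except` matches → `numbers.append(40)` → numbers = [14, 40].
4. finally always runs: `numbers.append(84)` → numbers = [14, 40, 84].
Result: [14, 40, 84]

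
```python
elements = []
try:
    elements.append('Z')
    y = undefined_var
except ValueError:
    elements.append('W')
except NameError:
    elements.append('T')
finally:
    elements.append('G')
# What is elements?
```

Step-by-step execution trace:
1. try: `elements.append('Z')` → elements = ['Z'].
2. `y = undefined_var` raises NameError.
3. `except ValueError` does not match NameError; skipped.
4. `except NameError` matches → `elements.append('T')` → elements = ['Z', 'T'].
5. finally always runs: `elements.append('G')` → elements = ['Z', 'T', 'G'].
Result: ['Z', 'T', 'G']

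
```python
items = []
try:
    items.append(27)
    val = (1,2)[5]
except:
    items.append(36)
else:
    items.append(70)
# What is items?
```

Step-by-step execution trace:
1. try: `items.append(27)` → items = [27].
2. `val = (1,2)[5]` raises IndexError.
3. bare `except` matches → `items.append(36)` → items = [27, 36].
4. `else` is skipped (an exception was raised).
Result: [27, 36]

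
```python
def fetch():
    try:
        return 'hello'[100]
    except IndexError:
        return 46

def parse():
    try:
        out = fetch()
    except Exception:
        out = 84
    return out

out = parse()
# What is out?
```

Step-by-step execution trace:
1. `parse()` calls `fetch()`.
2. In fetch: `'hello'[100]` raises IndexError; `except IndexError` catches it → returns 46.
3. In parse: `out = fetch()` → out = 46. No exception reaches parse.
4. `except Exception` is skipped; parse returns 46.
5. out = 46.
Result: 46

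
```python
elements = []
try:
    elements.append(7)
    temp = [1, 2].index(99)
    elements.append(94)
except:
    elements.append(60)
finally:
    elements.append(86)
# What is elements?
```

Step-by-step execution trace:
1. try: `elements.append(7)` → elements = [7].
2. `temp = [1, 2].index(99)` raises ValueError; `elements.append(94)` is not reached.
3. bare `except` matches → `elements.append(60)` → elements = [7, 60].
4. finally always runs: `elements.append(86)` → elements = [7, 60, 86].
Result: [7, 60, 86]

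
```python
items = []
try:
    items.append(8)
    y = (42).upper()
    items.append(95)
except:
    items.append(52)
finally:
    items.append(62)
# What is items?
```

Step-by-step execution trace:
1. try: `items.append(8)` → items = [8].
2. `y = (42).upper()` raises AttributeError; `items.append(95)` is not reached.
3. bare `except` matches → `items.append(52)` → items = [8, 52].
4. finally always runs: `items.append(62)` → items = [8, 52, 62].
Result: [8, 52, 62]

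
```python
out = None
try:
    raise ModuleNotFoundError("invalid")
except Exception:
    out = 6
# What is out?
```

Step-by-step execution trace:
1. `raise ModuleNotFoundError(...)` raises ModuleNotFoundError.
2. `except Exception` matches (ModuleNotFoundError is a subclass of Exception) → out = 6.
Result: 6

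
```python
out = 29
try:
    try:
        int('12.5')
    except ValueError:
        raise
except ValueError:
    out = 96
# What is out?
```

Step-by-step execution trace:
1. Inner try: `int('12.5')` raises ValueError.
2. Inner `except ValueError` matches; bare `raise` re-raises the same ValueError.
3. Outer `except ValueError` matches → out = 96.
Result: 96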